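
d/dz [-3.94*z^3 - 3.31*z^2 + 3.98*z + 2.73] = -11.82*z^2 - 6.62*z + 3.98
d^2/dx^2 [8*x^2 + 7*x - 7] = 16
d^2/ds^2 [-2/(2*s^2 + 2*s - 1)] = 8*(2*s^2 + 2*s - 2*(2*s + 1)^2 - 1)/(2*s^2 + 2*s - 1)^3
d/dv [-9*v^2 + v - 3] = 1 - 18*v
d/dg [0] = 0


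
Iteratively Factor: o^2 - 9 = (o + 3)*(o - 3)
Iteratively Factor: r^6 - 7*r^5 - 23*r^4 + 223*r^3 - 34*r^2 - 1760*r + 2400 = (r + 4)*(r^5 - 11*r^4 + 21*r^3 + 139*r^2 - 590*r + 600) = (r + 4)^2*(r^4 - 15*r^3 + 81*r^2 - 185*r + 150) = (r - 3)*(r + 4)^2*(r^3 - 12*r^2 + 45*r - 50) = (r - 3)*(r - 2)*(r + 4)^2*(r^2 - 10*r + 25) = (r - 5)*(r - 3)*(r - 2)*(r + 4)^2*(r - 5)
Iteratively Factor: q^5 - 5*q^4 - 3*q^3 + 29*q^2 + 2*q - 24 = (q - 3)*(q^4 - 2*q^3 - 9*q^2 + 2*q + 8) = (q - 4)*(q - 3)*(q^3 + 2*q^2 - q - 2) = (q - 4)*(q - 3)*(q - 1)*(q^2 + 3*q + 2) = (q - 4)*(q - 3)*(q - 1)*(q + 1)*(q + 2)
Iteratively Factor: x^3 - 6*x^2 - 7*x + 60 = (x + 3)*(x^2 - 9*x + 20) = (x - 4)*(x + 3)*(x - 5)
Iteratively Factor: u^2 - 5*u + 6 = (u - 2)*(u - 3)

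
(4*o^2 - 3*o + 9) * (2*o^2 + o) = 8*o^4 - 2*o^3 + 15*o^2 + 9*o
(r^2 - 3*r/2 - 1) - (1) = r^2 - 3*r/2 - 2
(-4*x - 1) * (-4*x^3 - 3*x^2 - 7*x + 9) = 16*x^4 + 16*x^3 + 31*x^2 - 29*x - 9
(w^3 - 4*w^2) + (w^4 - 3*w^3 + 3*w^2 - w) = w^4 - 2*w^3 - w^2 - w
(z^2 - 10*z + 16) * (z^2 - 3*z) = z^4 - 13*z^3 + 46*z^2 - 48*z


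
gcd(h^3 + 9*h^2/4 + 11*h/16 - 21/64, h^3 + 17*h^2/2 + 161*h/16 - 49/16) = h^2 + 3*h/2 - 7/16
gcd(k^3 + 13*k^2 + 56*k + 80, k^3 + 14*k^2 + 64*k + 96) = k^2 + 8*k + 16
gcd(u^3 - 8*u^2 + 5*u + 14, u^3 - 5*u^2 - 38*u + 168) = u - 7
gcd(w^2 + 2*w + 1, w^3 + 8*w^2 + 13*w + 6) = w^2 + 2*w + 1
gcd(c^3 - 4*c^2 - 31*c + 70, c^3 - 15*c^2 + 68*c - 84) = c^2 - 9*c + 14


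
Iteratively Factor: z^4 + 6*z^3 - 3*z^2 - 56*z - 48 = (z + 1)*(z^3 + 5*z^2 - 8*z - 48) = (z + 1)*(z + 4)*(z^2 + z - 12) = (z - 3)*(z + 1)*(z + 4)*(z + 4)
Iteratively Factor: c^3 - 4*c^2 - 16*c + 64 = (c + 4)*(c^2 - 8*c + 16) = (c - 4)*(c + 4)*(c - 4)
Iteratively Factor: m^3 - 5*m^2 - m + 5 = (m + 1)*(m^2 - 6*m + 5) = (m - 5)*(m + 1)*(m - 1)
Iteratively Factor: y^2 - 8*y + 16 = (y - 4)*(y - 4)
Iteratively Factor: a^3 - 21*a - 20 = (a + 4)*(a^2 - 4*a - 5) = (a + 1)*(a + 4)*(a - 5)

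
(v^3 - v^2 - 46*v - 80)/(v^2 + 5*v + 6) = (v^2 - 3*v - 40)/(v + 3)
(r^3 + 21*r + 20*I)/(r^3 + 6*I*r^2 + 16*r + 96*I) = (r^2 - 4*I*r + 5)/(r^2 + 2*I*r + 24)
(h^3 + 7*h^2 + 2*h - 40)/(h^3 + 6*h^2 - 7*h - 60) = (h - 2)/(h - 3)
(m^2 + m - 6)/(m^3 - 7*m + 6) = 1/(m - 1)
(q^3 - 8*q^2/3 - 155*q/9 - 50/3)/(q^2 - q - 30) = (9*q^2 + 30*q + 25)/(9*(q + 5))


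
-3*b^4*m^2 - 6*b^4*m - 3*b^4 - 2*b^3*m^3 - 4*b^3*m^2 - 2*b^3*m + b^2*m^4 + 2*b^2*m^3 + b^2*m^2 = (-3*b + m)*(b + m)*(b*m + b)^2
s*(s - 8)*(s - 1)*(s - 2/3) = s^4 - 29*s^3/3 + 14*s^2 - 16*s/3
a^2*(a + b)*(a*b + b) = a^4*b + a^3*b^2 + a^3*b + a^2*b^2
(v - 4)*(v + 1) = v^2 - 3*v - 4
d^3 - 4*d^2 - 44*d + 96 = (d - 8)*(d - 2)*(d + 6)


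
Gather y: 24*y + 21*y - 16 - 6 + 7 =45*y - 15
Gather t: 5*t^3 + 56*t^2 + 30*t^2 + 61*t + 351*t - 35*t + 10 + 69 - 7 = 5*t^3 + 86*t^2 + 377*t + 72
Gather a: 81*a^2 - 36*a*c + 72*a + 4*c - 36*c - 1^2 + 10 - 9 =81*a^2 + a*(72 - 36*c) - 32*c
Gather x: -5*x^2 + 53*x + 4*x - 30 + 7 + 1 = -5*x^2 + 57*x - 22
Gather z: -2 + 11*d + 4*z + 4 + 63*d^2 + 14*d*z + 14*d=63*d^2 + 25*d + z*(14*d + 4) + 2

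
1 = 1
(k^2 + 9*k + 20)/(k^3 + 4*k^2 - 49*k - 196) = (k + 5)/(k^2 - 49)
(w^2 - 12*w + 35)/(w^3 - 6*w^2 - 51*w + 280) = (w - 7)/(w^2 - w - 56)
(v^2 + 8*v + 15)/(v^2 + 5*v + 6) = (v + 5)/(v + 2)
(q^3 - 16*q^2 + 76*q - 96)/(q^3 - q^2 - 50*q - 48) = (q^2 - 8*q + 12)/(q^2 + 7*q + 6)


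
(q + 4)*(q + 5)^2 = q^3 + 14*q^2 + 65*q + 100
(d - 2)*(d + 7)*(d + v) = d^3 + d^2*v + 5*d^2 + 5*d*v - 14*d - 14*v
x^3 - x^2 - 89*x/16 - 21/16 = (x - 3)*(x + 1/4)*(x + 7/4)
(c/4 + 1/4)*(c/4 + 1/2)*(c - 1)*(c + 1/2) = c^4/16 + 5*c^3/32 - 5*c/32 - 1/16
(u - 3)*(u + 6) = u^2 + 3*u - 18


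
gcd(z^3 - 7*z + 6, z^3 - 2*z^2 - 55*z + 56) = z - 1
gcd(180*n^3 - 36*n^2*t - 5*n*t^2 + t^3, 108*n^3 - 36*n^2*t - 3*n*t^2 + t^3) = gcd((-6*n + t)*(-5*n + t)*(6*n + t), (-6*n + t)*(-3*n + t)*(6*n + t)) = -36*n^2 + t^2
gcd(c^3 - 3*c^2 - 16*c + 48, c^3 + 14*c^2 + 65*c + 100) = c + 4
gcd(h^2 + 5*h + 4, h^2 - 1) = h + 1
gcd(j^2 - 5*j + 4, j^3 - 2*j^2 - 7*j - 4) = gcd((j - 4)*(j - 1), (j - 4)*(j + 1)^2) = j - 4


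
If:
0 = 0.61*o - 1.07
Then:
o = 1.75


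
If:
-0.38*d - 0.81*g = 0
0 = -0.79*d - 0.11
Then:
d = -0.14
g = 0.07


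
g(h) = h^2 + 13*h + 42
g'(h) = 2*h + 13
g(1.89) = 70.14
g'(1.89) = 16.78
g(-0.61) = 34.44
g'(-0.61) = 11.78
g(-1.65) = 23.27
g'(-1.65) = 9.70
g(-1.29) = 26.89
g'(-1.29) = 10.42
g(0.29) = 45.85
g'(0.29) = 13.58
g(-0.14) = 40.20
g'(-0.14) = 12.72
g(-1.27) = 27.10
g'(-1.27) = 10.46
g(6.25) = 162.31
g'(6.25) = 25.50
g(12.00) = 342.00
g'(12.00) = 37.00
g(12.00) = 342.00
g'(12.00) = 37.00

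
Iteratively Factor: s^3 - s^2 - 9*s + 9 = (s - 1)*(s^2 - 9) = (s - 3)*(s - 1)*(s + 3)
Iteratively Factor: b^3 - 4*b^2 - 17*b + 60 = (b - 3)*(b^2 - b - 20) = (b - 3)*(b + 4)*(b - 5)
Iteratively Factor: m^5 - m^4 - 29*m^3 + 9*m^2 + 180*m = (m + 4)*(m^4 - 5*m^3 - 9*m^2 + 45*m) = (m - 5)*(m + 4)*(m^3 - 9*m) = (m - 5)*(m + 3)*(m + 4)*(m^2 - 3*m) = (m - 5)*(m - 3)*(m + 3)*(m + 4)*(m)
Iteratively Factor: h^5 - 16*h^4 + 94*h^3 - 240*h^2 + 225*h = (h)*(h^4 - 16*h^3 + 94*h^2 - 240*h + 225) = h*(h - 3)*(h^3 - 13*h^2 + 55*h - 75) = h*(h - 5)*(h - 3)*(h^2 - 8*h + 15) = h*(h - 5)*(h - 3)^2*(h - 5)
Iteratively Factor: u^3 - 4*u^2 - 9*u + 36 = (u - 3)*(u^2 - u - 12) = (u - 4)*(u - 3)*(u + 3)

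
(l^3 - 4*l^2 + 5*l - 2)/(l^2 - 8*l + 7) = (l^2 - 3*l + 2)/(l - 7)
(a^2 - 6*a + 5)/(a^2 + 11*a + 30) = (a^2 - 6*a + 5)/(a^2 + 11*a + 30)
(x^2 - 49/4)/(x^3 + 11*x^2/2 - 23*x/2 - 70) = (x + 7/2)/(x^2 + 9*x + 20)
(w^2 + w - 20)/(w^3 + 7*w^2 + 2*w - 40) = (w - 4)/(w^2 + 2*w - 8)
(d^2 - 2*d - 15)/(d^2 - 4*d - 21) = (d - 5)/(d - 7)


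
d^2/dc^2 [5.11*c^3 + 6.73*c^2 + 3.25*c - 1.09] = 30.66*c + 13.46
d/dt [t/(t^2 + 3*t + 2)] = (2 - t^2)/(t^4 + 6*t^3 + 13*t^2 + 12*t + 4)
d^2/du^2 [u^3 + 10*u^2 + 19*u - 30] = 6*u + 20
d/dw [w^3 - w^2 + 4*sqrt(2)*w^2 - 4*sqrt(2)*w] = 3*w^2 - 2*w + 8*sqrt(2)*w - 4*sqrt(2)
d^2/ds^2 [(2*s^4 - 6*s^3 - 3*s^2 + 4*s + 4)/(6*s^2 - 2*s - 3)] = 2*(72*s^6 - 72*s^5 - 84*s^4 + 72*s^3 + 270*s^2 - 90*s + 37)/(216*s^6 - 216*s^5 - 252*s^4 + 208*s^3 + 126*s^2 - 54*s - 27)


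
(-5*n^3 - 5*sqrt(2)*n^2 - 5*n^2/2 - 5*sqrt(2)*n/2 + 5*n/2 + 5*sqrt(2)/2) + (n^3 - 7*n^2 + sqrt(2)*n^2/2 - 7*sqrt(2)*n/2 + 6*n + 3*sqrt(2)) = -4*n^3 - 19*n^2/2 - 9*sqrt(2)*n^2/2 - 6*sqrt(2)*n + 17*n/2 + 11*sqrt(2)/2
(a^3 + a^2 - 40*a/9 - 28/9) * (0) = 0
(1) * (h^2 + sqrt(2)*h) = h^2 + sqrt(2)*h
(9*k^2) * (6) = 54*k^2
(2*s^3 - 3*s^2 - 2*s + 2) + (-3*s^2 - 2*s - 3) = 2*s^3 - 6*s^2 - 4*s - 1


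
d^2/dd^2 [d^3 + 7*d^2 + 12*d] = 6*d + 14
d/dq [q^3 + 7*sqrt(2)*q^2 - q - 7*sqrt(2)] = 3*q^2 + 14*sqrt(2)*q - 1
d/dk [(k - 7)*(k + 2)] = 2*k - 5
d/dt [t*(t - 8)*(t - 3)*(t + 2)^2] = 5*t^4 - 28*t^3 - 48*t^2 + 104*t + 96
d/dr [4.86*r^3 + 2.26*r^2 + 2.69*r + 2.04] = 14.58*r^2 + 4.52*r + 2.69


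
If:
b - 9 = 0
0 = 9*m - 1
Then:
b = 9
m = 1/9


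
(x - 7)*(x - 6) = x^2 - 13*x + 42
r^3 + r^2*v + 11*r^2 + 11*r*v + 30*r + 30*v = (r + 5)*(r + 6)*(r + v)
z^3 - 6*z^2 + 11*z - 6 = (z - 3)*(z - 2)*(z - 1)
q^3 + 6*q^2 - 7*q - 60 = (q - 3)*(q + 4)*(q + 5)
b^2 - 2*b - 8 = (b - 4)*(b + 2)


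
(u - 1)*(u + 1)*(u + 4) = u^3 + 4*u^2 - u - 4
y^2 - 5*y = y*(y - 5)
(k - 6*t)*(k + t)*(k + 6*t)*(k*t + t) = k^4*t + k^3*t^2 + k^3*t - 36*k^2*t^3 + k^2*t^2 - 36*k*t^4 - 36*k*t^3 - 36*t^4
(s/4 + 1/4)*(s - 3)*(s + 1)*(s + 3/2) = s^4/4 + s^3/8 - 13*s^2/8 - 21*s/8 - 9/8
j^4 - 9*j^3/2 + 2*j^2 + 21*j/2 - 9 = (j - 3)*(j - 2)*(j - 1)*(j + 3/2)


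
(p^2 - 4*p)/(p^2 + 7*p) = (p - 4)/(p + 7)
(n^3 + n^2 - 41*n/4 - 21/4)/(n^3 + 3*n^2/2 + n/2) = (2*n^2 + n - 21)/(2*n*(n + 1))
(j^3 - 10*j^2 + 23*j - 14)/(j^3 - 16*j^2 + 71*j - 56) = (j - 2)/(j - 8)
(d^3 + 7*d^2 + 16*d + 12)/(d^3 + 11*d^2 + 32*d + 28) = (d + 3)/(d + 7)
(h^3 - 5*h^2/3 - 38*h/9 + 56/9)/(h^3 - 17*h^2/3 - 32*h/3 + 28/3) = (9*h^2 - 33*h + 28)/(3*(3*h^2 - 23*h + 14))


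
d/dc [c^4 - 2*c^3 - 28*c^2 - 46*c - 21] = 4*c^3 - 6*c^2 - 56*c - 46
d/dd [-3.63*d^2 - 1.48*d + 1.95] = -7.26*d - 1.48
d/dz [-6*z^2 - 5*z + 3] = -12*z - 5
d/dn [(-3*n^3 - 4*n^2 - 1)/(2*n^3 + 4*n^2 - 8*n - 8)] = (-n^4 + 12*n^3 + 55*n^2/2 + 18*n - 2)/(n^6 + 4*n^5 - 4*n^4 - 24*n^3 + 32*n + 16)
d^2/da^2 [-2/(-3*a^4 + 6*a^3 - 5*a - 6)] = 4*(18*a*(1 - a)*(3*a^4 - 6*a^3 + 5*a + 6) + (12*a^3 - 18*a^2 + 5)^2)/(3*a^4 - 6*a^3 + 5*a + 6)^3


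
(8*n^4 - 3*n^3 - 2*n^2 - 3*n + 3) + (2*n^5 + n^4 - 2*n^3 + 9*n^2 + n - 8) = 2*n^5 + 9*n^4 - 5*n^3 + 7*n^2 - 2*n - 5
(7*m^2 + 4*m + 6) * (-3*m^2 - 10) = -21*m^4 - 12*m^3 - 88*m^2 - 40*m - 60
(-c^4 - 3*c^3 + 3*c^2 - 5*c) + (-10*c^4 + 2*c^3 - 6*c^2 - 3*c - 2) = -11*c^4 - c^3 - 3*c^2 - 8*c - 2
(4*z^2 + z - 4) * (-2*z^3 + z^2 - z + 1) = -8*z^5 + 2*z^4 + 5*z^3 - z^2 + 5*z - 4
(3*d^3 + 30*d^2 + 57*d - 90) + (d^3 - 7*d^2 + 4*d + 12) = 4*d^3 + 23*d^2 + 61*d - 78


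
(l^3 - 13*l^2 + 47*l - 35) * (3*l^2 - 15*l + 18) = 3*l^5 - 54*l^4 + 354*l^3 - 1044*l^2 + 1371*l - 630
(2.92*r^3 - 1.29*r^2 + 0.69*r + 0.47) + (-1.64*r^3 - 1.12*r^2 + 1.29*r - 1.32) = 1.28*r^3 - 2.41*r^2 + 1.98*r - 0.85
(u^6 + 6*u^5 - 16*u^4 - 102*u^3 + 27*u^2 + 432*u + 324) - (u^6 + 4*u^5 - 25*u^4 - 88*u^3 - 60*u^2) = 2*u^5 + 9*u^4 - 14*u^3 + 87*u^2 + 432*u + 324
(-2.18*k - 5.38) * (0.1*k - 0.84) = -0.218*k^2 + 1.2932*k + 4.5192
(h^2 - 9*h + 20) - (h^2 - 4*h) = 20 - 5*h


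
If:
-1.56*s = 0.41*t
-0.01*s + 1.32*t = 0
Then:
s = 0.00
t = 0.00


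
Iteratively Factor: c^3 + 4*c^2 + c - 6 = (c + 3)*(c^2 + c - 2) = (c + 2)*(c + 3)*(c - 1)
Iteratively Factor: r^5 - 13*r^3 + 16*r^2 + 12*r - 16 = (r + 1)*(r^4 - r^3 - 12*r^2 + 28*r - 16) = (r - 2)*(r + 1)*(r^3 + r^2 - 10*r + 8) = (r - 2)*(r - 1)*(r + 1)*(r^2 + 2*r - 8) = (r - 2)*(r - 1)*(r + 1)*(r + 4)*(r - 2)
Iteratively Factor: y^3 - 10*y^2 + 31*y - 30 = (y - 2)*(y^2 - 8*y + 15) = (y - 5)*(y - 2)*(y - 3)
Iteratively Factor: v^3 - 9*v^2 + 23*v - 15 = (v - 1)*(v^2 - 8*v + 15) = (v - 5)*(v - 1)*(v - 3)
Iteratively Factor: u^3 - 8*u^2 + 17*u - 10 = (u - 5)*(u^2 - 3*u + 2) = (u - 5)*(u - 2)*(u - 1)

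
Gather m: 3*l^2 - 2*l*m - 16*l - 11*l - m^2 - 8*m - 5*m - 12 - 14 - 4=3*l^2 - 27*l - m^2 + m*(-2*l - 13) - 30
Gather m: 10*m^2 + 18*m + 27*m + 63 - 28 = 10*m^2 + 45*m + 35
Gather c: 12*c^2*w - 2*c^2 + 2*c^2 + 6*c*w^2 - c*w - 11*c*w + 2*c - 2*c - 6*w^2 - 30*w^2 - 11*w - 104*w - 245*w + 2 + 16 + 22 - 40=12*c^2*w + c*(6*w^2 - 12*w) - 36*w^2 - 360*w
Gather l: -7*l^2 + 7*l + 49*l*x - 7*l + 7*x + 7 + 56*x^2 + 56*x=-7*l^2 + 49*l*x + 56*x^2 + 63*x + 7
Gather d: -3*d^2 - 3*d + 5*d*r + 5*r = -3*d^2 + d*(5*r - 3) + 5*r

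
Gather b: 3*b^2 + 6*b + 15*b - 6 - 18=3*b^2 + 21*b - 24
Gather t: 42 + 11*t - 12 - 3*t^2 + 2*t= -3*t^2 + 13*t + 30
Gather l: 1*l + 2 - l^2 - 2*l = -l^2 - l + 2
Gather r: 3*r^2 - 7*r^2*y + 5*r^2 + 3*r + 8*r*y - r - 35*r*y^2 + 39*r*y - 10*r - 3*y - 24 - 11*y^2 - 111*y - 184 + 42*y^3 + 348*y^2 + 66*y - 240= r^2*(8 - 7*y) + r*(-35*y^2 + 47*y - 8) + 42*y^3 + 337*y^2 - 48*y - 448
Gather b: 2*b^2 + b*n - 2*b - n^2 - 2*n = 2*b^2 + b*(n - 2) - n^2 - 2*n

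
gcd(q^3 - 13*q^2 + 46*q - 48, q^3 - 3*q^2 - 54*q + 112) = q^2 - 10*q + 16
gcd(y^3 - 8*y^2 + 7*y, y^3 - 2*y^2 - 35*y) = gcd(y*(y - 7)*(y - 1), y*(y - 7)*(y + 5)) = y^2 - 7*y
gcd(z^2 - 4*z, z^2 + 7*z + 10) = 1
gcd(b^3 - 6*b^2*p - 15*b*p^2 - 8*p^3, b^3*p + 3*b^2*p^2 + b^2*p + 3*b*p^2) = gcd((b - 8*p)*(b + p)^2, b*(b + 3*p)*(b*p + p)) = 1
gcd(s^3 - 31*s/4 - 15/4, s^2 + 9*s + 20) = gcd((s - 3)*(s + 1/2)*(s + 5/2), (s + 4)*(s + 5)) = 1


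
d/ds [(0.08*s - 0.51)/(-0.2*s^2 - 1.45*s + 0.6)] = (0.016*s^2 - 0.204*s - 0.6915)/(0.04*s^4 + 0.58*s^3 + 1.8625*s^2 - 1.74*s + 0.36)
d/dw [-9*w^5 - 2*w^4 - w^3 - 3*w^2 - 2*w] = -45*w^4 - 8*w^3 - 3*w^2 - 6*w - 2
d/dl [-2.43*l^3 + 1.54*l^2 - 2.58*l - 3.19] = -7.29*l^2 + 3.08*l - 2.58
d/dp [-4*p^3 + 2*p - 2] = 2 - 12*p^2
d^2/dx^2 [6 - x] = 0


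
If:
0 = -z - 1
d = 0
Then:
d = 0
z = -1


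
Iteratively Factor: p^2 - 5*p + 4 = (p - 4)*(p - 1)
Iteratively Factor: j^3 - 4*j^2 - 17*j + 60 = (j - 5)*(j^2 + j - 12) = (j - 5)*(j - 3)*(j + 4)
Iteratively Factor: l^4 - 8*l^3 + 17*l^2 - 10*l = (l - 1)*(l^3 - 7*l^2 + 10*l) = l*(l - 1)*(l^2 - 7*l + 10) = l*(l - 5)*(l - 1)*(l - 2)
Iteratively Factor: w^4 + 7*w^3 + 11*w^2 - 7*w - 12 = (w + 4)*(w^3 + 3*w^2 - w - 3) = (w - 1)*(w + 4)*(w^2 + 4*w + 3) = (w - 1)*(w + 3)*(w + 4)*(w + 1)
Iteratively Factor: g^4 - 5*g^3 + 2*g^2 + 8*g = (g - 2)*(g^3 - 3*g^2 - 4*g) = (g - 2)*(g + 1)*(g^2 - 4*g) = (g - 4)*(g - 2)*(g + 1)*(g)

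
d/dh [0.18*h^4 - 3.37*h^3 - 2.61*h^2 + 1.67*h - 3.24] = 0.72*h^3 - 10.11*h^2 - 5.22*h + 1.67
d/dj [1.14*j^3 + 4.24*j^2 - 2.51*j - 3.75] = 3.42*j^2 + 8.48*j - 2.51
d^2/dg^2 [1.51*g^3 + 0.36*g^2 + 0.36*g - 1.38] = 9.06*g + 0.72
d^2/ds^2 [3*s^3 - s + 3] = 18*s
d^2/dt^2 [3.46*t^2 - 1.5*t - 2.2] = 6.92000000000000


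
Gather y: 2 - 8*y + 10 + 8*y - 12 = 0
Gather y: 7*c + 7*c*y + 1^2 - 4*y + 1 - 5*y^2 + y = 7*c - 5*y^2 + y*(7*c - 3) + 2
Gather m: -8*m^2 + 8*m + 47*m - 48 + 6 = -8*m^2 + 55*m - 42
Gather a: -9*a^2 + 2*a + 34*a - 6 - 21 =-9*a^2 + 36*a - 27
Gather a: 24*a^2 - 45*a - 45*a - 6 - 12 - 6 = 24*a^2 - 90*a - 24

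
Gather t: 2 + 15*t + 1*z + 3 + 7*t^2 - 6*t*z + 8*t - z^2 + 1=7*t^2 + t*(23 - 6*z) - z^2 + z + 6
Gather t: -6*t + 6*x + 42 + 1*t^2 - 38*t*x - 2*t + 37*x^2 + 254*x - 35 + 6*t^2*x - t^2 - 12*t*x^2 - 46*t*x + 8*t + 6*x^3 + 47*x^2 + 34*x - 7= 6*t^2*x + t*(-12*x^2 - 84*x) + 6*x^3 + 84*x^2 + 294*x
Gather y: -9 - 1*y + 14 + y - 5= 0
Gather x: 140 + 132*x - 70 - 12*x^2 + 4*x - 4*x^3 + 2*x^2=-4*x^3 - 10*x^2 + 136*x + 70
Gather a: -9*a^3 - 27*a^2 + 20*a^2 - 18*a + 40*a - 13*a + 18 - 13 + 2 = -9*a^3 - 7*a^2 + 9*a + 7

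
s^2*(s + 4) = s^3 + 4*s^2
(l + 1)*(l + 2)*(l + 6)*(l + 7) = l^4 + 16*l^3 + 83*l^2 + 152*l + 84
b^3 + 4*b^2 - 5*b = b*(b - 1)*(b + 5)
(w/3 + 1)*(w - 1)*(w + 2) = w^3/3 + 4*w^2/3 + w/3 - 2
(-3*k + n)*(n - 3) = -3*k*n + 9*k + n^2 - 3*n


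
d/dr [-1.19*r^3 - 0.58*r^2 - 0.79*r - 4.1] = -3.57*r^2 - 1.16*r - 0.79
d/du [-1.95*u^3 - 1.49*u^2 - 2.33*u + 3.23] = -5.85*u^2 - 2.98*u - 2.33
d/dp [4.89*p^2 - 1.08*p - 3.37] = 9.78*p - 1.08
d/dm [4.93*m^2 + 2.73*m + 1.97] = 9.86*m + 2.73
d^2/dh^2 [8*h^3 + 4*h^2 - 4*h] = 48*h + 8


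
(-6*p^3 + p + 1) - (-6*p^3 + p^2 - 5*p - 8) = -p^2 + 6*p + 9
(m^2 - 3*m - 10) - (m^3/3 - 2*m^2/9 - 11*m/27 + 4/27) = -m^3/3 + 11*m^2/9 - 70*m/27 - 274/27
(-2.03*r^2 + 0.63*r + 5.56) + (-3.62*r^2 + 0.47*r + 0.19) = -5.65*r^2 + 1.1*r + 5.75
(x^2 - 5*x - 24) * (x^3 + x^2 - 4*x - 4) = x^5 - 4*x^4 - 33*x^3 - 8*x^2 + 116*x + 96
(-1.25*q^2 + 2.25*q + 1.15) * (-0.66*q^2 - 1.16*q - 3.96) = 0.825*q^4 - 0.0350000000000001*q^3 + 1.581*q^2 - 10.244*q - 4.554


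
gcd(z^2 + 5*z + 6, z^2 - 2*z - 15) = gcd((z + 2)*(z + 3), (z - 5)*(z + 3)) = z + 3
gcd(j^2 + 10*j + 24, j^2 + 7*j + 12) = j + 4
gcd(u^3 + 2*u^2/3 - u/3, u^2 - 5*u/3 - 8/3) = u + 1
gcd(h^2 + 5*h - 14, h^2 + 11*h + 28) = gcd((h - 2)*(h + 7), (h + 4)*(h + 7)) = h + 7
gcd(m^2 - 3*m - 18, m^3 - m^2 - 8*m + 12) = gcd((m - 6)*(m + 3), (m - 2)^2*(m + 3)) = m + 3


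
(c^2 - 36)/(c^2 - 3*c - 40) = (36 - c^2)/(-c^2 + 3*c + 40)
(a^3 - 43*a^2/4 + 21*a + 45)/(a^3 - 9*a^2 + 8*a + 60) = (4*a^2 - 19*a - 30)/(4*(a^2 - 3*a - 10))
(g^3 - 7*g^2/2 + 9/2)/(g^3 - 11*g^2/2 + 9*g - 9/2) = (g + 1)/(g - 1)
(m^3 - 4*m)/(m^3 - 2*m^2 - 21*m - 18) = m*(4 - m^2)/(-m^3 + 2*m^2 + 21*m + 18)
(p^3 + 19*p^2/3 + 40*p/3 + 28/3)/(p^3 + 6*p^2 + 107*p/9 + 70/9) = 3*(p + 2)/(3*p + 5)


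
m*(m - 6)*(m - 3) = m^3 - 9*m^2 + 18*m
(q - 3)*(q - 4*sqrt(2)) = q^2 - 4*sqrt(2)*q - 3*q + 12*sqrt(2)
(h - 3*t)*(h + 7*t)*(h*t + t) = h^3*t + 4*h^2*t^2 + h^2*t - 21*h*t^3 + 4*h*t^2 - 21*t^3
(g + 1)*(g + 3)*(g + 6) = g^3 + 10*g^2 + 27*g + 18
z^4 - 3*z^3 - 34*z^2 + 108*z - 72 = (z - 6)*(z - 2)*(z - 1)*(z + 6)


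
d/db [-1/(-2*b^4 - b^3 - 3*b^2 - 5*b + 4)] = (-8*b^3 - 3*b^2 - 6*b - 5)/(2*b^4 + b^3 + 3*b^2 + 5*b - 4)^2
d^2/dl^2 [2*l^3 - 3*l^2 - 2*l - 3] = 12*l - 6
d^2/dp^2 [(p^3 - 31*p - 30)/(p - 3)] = 2*(p^3 - 9*p^2 + 27*p - 123)/(p^3 - 9*p^2 + 27*p - 27)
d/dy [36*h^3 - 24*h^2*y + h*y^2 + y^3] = -24*h^2 + 2*h*y + 3*y^2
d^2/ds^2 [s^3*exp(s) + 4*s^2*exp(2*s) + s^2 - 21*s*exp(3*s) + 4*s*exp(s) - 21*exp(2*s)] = s^3*exp(s) + 16*s^2*exp(2*s) + 6*s^2*exp(s) - 189*s*exp(3*s) + 32*s*exp(2*s) + 10*s*exp(s) - 126*exp(3*s) - 76*exp(2*s) + 8*exp(s) + 2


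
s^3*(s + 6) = s^4 + 6*s^3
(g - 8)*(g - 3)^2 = g^3 - 14*g^2 + 57*g - 72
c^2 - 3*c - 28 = (c - 7)*(c + 4)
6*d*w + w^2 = w*(6*d + w)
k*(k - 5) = k^2 - 5*k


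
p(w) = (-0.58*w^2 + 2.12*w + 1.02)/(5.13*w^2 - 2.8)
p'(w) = -10.26*w*(-0.58*w^2 + 2.12*w + 1.02)/(5.13*w^2 - 2.8)^2 + (2.12 - 1.16*w)/(5.13*w^2 - 2.8)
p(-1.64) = -0.37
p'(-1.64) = -0.19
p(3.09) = 0.04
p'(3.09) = -0.06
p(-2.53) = -0.27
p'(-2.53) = -0.06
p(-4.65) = -0.20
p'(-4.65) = -0.02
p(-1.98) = -0.31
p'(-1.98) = -0.11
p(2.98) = 0.05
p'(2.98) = -0.07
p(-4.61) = -0.20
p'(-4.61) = -0.02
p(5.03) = -0.02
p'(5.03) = -0.02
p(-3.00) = -0.24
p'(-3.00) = -0.04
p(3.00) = 0.05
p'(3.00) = -0.07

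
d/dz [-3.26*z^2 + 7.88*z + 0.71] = 7.88 - 6.52*z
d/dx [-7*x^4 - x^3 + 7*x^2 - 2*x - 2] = -28*x^3 - 3*x^2 + 14*x - 2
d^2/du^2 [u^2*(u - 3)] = 6*u - 6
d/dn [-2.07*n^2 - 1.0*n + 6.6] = -4.14*n - 1.0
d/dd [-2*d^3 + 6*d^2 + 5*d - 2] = -6*d^2 + 12*d + 5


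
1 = 1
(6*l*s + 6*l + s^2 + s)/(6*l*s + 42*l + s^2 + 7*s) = (s + 1)/(s + 7)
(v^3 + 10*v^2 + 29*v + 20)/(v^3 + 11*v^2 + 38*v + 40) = (v + 1)/(v + 2)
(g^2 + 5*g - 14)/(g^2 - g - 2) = (g + 7)/(g + 1)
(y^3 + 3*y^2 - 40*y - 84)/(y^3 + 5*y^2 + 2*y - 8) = (y^2 + y - 42)/(y^2 + 3*y - 4)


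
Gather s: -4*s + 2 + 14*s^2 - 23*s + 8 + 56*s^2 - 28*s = 70*s^2 - 55*s + 10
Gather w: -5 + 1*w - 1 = w - 6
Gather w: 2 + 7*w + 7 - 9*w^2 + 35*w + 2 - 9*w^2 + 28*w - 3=-18*w^2 + 70*w + 8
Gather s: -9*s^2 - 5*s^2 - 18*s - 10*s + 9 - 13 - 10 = -14*s^2 - 28*s - 14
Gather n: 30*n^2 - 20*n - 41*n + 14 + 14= 30*n^2 - 61*n + 28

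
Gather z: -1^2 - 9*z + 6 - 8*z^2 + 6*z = -8*z^2 - 3*z + 5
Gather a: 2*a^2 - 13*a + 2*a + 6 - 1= 2*a^2 - 11*a + 5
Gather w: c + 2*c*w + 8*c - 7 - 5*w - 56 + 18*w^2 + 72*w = 9*c + 18*w^2 + w*(2*c + 67) - 63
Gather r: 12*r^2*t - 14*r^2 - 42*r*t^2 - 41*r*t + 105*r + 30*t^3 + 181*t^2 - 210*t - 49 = r^2*(12*t - 14) + r*(-42*t^2 - 41*t + 105) + 30*t^3 + 181*t^2 - 210*t - 49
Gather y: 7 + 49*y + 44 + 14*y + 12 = 63*y + 63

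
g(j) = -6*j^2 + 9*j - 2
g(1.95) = -7.26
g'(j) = 9 - 12*j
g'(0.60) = 1.80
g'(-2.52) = 39.24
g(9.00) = -407.00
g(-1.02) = -17.42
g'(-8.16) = 106.92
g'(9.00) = -99.00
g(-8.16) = -474.95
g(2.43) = -15.56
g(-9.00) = -569.00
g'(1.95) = -14.40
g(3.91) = -58.54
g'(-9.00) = 117.00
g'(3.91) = -37.92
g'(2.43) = -20.16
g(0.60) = 1.24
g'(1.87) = -13.44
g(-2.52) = -62.78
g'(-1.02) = 21.24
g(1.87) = -6.15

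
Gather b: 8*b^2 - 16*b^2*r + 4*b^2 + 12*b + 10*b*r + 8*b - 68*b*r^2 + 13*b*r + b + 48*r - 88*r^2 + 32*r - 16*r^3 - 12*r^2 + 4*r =b^2*(12 - 16*r) + b*(-68*r^2 + 23*r + 21) - 16*r^3 - 100*r^2 + 84*r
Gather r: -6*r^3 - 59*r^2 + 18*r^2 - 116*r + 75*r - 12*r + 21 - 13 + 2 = -6*r^3 - 41*r^2 - 53*r + 10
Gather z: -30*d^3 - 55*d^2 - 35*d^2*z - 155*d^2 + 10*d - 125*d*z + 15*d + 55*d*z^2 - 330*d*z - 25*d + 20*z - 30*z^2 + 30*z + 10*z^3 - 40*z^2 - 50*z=-30*d^3 - 210*d^2 + 10*z^3 + z^2*(55*d - 70) + z*(-35*d^2 - 455*d)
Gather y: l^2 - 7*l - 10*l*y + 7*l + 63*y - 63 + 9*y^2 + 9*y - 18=l^2 + 9*y^2 + y*(72 - 10*l) - 81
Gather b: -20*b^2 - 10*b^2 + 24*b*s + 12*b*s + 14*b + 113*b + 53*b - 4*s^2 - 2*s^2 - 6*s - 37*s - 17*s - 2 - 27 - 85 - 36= -30*b^2 + b*(36*s + 180) - 6*s^2 - 60*s - 150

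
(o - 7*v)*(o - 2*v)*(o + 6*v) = o^3 - 3*o^2*v - 40*o*v^2 + 84*v^3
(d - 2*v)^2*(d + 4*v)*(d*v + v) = d^4*v + d^3*v - 12*d^2*v^3 + 16*d*v^4 - 12*d*v^3 + 16*v^4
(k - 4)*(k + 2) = k^2 - 2*k - 8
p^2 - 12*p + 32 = (p - 8)*(p - 4)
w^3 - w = w*(w - 1)*(w + 1)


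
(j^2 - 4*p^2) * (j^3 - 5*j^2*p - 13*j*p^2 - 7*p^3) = j^5 - 5*j^4*p - 17*j^3*p^2 + 13*j^2*p^3 + 52*j*p^4 + 28*p^5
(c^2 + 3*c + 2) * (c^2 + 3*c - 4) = c^4 + 6*c^3 + 7*c^2 - 6*c - 8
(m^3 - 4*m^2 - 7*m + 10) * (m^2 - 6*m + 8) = m^5 - 10*m^4 + 25*m^3 + 20*m^2 - 116*m + 80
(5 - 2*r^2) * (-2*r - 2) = 4*r^3 + 4*r^2 - 10*r - 10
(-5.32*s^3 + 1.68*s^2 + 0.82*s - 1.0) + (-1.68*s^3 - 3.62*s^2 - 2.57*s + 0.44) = -7.0*s^3 - 1.94*s^2 - 1.75*s - 0.56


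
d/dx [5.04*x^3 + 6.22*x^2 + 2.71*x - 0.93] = 15.12*x^2 + 12.44*x + 2.71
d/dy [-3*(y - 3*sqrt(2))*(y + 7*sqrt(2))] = -6*y - 12*sqrt(2)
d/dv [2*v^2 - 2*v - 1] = 4*v - 2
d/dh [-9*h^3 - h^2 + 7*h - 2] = -27*h^2 - 2*h + 7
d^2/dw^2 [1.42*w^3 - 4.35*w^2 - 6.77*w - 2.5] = 8.52*w - 8.7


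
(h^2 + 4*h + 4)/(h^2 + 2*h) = (h + 2)/h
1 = 1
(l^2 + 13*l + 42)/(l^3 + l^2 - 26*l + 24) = (l + 7)/(l^2 - 5*l + 4)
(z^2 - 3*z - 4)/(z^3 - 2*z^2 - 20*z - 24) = (-z^2 + 3*z + 4)/(-z^3 + 2*z^2 + 20*z + 24)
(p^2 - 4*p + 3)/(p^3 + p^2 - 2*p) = (p - 3)/(p*(p + 2))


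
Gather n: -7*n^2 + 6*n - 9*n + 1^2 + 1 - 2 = -7*n^2 - 3*n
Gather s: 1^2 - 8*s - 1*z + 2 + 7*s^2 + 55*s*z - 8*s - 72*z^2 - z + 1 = 7*s^2 + s*(55*z - 16) - 72*z^2 - 2*z + 4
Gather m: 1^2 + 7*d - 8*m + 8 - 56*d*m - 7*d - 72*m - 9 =m*(-56*d - 80)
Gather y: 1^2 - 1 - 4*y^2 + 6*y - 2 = -4*y^2 + 6*y - 2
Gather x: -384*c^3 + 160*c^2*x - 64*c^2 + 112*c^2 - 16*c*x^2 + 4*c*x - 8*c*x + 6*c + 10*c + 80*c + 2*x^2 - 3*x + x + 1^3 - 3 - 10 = -384*c^3 + 48*c^2 + 96*c + x^2*(2 - 16*c) + x*(160*c^2 - 4*c - 2) - 12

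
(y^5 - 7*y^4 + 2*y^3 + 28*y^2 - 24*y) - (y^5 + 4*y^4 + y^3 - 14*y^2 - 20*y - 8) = -11*y^4 + y^3 + 42*y^2 - 4*y + 8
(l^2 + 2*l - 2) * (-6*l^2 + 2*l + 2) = -6*l^4 - 10*l^3 + 18*l^2 - 4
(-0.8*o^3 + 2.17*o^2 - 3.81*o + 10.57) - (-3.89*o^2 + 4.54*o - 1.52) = -0.8*o^3 + 6.06*o^2 - 8.35*o + 12.09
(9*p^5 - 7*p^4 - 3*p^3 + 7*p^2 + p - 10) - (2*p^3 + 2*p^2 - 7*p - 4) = 9*p^5 - 7*p^4 - 5*p^3 + 5*p^2 + 8*p - 6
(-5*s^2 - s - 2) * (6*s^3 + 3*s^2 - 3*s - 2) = -30*s^5 - 21*s^4 + 7*s^2 + 8*s + 4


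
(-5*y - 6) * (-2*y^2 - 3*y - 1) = 10*y^3 + 27*y^2 + 23*y + 6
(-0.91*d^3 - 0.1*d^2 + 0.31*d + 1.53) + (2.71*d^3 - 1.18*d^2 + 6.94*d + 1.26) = 1.8*d^3 - 1.28*d^2 + 7.25*d + 2.79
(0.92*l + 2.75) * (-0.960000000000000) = -0.8832*l - 2.64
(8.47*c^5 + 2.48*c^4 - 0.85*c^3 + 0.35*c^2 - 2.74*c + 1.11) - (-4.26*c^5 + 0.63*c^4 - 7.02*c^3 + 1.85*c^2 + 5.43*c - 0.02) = 12.73*c^5 + 1.85*c^4 + 6.17*c^3 - 1.5*c^2 - 8.17*c + 1.13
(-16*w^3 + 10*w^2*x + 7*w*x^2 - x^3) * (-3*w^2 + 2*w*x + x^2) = 48*w^5 - 62*w^4*x - 17*w^3*x^2 + 27*w^2*x^3 + 5*w*x^4 - x^5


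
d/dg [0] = 0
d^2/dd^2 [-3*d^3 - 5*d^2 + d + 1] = -18*d - 10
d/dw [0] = 0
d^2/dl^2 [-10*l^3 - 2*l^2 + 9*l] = -60*l - 4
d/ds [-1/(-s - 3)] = -1/(s + 3)^2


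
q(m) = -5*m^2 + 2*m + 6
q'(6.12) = -59.20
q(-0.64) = 2.67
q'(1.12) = -9.20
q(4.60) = -90.60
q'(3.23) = -30.30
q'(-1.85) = 20.50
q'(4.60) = -44.00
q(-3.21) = -51.94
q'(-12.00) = 122.00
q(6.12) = -169.03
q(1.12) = 1.97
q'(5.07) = -48.70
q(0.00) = 6.00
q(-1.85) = -14.81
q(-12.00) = -738.00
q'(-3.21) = 34.10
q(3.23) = -39.70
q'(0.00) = 2.00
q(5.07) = -112.38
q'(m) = 2 - 10*m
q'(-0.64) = 8.40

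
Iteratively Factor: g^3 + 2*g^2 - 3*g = (g - 1)*(g^2 + 3*g) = (g - 1)*(g + 3)*(g)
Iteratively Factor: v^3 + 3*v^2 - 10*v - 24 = (v - 3)*(v^2 + 6*v + 8) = (v - 3)*(v + 2)*(v + 4)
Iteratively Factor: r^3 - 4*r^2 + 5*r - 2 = (r - 2)*(r^2 - 2*r + 1) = (r - 2)*(r - 1)*(r - 1)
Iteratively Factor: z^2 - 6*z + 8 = (z - 2)*(z - 4)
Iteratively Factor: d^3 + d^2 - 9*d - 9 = (d + 1)*(d^2 - 9) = (d - 3)*(d + 1)*(d + 3)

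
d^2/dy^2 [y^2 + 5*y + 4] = 2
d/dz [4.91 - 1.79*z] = -1.79000000000000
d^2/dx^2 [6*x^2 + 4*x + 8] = 12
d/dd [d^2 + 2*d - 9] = 2*d + 2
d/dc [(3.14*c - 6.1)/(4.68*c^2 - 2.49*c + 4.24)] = (-14.6952*c^2 + 57.096*c - 1.8754)/(21.9024*c^4 - 23.3064*c^3 + 45.8865*c^2 - 21.1152*c + 17.9776)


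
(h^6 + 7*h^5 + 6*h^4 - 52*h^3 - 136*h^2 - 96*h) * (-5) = -5*h^6 - 35*h^5 - 30*h^4 + 260*h^3 + 680*h^2 + 480*h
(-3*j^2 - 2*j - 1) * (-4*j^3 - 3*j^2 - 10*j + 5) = 12*j^5 + 17*j^4 + 40*j^3 + 8*j^2 - 5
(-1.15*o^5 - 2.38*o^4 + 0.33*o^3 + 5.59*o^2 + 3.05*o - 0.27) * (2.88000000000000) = -3.312*o^5 - 6.8544*o^4 + 0.9504*o^3 + 16.0992*o^2 + 8.784*o - 0.7776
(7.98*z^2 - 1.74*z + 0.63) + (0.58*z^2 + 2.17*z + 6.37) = 8.56*z^2 + 0.43*z + 7.0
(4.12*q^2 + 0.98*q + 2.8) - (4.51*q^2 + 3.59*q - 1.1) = -0.39*q^2 - 2.61*q + 3.9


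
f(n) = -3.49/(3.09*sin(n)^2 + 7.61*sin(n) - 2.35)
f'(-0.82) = 0.19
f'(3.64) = -0.51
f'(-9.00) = -0.65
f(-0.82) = 0.56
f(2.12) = -0.55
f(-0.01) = 1.44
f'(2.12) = -0.57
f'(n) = -3.49*(-6.18*sin(n)*cos(n) - 7.61*cos(n))/(3.09*sin(n)^2 + 7.61*sin(n) - 2.35)^2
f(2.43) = -0.89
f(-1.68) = 0.51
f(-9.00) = 0.70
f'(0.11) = 13.17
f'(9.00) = -18.79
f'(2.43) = -1.99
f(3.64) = 0.66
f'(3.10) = -6.67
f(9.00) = -2.66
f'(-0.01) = 4.48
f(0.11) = 2.36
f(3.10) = 1.72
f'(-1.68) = -0.01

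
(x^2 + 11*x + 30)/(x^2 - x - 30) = (x + 6)/(x - 6)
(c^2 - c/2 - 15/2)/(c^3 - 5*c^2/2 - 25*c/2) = (c - 3)/(c*(c - 5))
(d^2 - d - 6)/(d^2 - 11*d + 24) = (d + 2)/(d - 8)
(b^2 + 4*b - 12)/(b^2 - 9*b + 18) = (b^2 + 4*b - 12)/(b^2 - 9*b + 18)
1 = 1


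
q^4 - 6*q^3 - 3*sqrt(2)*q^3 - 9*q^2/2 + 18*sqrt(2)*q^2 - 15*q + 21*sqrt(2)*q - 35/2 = (q - 7)*(q + 1)*(q - 5*sqrt(2)/2)*(q - sqrt(2)/2)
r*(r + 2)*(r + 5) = r^3 + 7*r^2 + 10*r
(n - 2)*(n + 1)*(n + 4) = n^3 + 3*n^2 - 6*n - 8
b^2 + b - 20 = (b - 4)*(b + 5)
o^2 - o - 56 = (o - 8)*(o + 7)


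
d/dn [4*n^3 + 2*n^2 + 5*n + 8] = 12*n^2 + 4*n + 5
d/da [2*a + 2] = 2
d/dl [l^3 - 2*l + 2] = 3*l^2 - 2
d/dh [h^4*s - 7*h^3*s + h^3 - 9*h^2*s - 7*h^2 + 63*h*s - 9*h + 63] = 4*h^3*s - 21*h^2*s + 3*h^2 - 18*h*s - 14*h + 63*s - 9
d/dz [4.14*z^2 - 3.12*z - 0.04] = 8.28*z - 3.12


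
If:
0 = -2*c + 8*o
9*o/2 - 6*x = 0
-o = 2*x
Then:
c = 0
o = 0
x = 0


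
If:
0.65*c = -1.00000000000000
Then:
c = -1.54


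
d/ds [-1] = 0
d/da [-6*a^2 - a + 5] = -12*a - 1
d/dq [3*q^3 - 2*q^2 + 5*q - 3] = 9*q^2 - 4*q + 5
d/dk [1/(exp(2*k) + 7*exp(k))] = (-2*exp(k) - 7)*exp(-k)/(exp(k) + 7)^2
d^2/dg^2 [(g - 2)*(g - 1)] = 2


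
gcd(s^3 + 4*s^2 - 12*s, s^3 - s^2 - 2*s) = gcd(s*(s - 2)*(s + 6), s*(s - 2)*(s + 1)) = s^2 - 2*s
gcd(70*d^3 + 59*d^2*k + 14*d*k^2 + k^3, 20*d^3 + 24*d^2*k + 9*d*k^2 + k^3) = 10*d^2 + 7*d*k + k^2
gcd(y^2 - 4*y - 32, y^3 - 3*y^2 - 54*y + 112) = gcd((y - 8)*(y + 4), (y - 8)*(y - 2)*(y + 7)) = y - 8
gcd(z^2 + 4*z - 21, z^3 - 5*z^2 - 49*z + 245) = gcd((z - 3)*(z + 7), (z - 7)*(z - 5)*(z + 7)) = z + 7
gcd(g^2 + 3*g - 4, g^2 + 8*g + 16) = g + 4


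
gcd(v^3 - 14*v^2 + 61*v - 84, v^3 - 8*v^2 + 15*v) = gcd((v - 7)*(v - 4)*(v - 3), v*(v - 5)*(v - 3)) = v - 3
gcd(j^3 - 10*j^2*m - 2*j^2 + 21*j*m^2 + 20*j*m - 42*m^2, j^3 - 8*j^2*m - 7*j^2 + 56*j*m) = 1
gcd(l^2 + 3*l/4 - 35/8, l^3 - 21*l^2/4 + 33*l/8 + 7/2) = l - 7/4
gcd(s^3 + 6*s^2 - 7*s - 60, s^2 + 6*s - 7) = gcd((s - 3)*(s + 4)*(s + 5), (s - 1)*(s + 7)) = 1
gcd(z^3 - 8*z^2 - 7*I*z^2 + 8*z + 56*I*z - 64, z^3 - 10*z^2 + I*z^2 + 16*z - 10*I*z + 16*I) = z^2 + z*(-8 + I) - 8*I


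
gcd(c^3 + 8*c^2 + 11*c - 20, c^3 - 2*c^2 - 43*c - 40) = c + 5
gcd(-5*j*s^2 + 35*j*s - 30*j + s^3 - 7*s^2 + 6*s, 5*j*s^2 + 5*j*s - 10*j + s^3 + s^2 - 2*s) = s - 1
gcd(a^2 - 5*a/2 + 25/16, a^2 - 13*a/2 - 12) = 1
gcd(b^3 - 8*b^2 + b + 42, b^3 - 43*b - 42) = b - 7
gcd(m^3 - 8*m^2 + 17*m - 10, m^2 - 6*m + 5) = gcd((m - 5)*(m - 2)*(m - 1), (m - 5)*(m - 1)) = m^2 - 6*m + 5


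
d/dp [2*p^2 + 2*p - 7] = 4*p + 2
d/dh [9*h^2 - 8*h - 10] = 18*h - 8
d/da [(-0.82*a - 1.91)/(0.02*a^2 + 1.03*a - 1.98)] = (0.0164*a^2 + 0.0764*a + 3.5909)/(0.0004*a^4 + 0.0412*a^3 + 0.9817*a^2 - 4.0788*a + 3.9204)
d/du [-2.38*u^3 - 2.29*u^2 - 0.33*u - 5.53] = -7.14*u^2 - 4.58*u - 0.33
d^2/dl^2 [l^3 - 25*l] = 6*l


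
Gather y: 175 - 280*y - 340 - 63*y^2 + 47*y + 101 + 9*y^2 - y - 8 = -54*y^2 - 234*y - 72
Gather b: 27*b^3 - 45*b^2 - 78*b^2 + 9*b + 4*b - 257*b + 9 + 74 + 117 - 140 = 27*b^3 - 123*b^2 - 244*b + 60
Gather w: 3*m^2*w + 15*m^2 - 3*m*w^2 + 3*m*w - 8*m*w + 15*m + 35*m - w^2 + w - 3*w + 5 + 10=15*m^2 + 50*m + w^2*(-3*m - 1) + w*(3*m^2 - 5*m - 2) + 15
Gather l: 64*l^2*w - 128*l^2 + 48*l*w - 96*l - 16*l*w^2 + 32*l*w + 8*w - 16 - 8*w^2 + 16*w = l^2*(64*w - 128) + l*(-16*w^2 + 80*w - 96) - 8*w^2 + 24*w - 16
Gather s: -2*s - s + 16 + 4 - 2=18 - 3*s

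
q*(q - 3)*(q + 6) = q^3 + 3*q^2 - 18*q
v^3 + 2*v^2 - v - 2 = (v - 1)*(v + 1)*(v + 2)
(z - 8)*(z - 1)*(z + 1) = z^3 - 8*z^2 - z + 8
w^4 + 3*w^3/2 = w^3*(w + 3/2)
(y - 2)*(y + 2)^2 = y^3 + 2*y^2 - 4*y - 8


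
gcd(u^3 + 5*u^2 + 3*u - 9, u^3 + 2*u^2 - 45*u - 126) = u + 3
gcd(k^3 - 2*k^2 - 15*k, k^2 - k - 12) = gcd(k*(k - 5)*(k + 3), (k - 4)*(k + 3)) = k + 3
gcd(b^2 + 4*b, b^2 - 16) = b + 4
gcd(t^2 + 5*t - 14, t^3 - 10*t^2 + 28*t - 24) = t - 2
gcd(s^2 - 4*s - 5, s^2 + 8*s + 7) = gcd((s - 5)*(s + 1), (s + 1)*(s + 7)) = s + 1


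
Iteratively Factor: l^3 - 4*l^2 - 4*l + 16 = (l - 4)*(l^2 - 4) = (l - 4)*(l + 2)*(l - 2)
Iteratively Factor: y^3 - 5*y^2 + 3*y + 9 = (y + 1)*(y^2 - 6*y + 9) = (y - 3)*(y + 1)*(y - 3)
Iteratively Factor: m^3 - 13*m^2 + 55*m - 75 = (m - 5)*(m^2 - 8*m + 15) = (m - 5)*(m - 3)*(m - 5)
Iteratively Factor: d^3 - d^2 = (d)*(d^2 - d) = d*(d - 1)*(d)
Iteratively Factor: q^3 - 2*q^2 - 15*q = (q)*(q^2 - 2*q - 15) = q*(q + 3)*(q - 5)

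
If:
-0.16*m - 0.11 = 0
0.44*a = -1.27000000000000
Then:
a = -2.89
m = -0.69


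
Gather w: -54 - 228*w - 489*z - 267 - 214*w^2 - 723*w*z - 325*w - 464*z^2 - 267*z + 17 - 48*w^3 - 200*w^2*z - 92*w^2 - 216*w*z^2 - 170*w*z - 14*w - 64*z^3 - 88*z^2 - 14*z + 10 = -48*w^3 + w^2*(-200*z - 306) + w*(-216*z^2 - 893*z - 567) - 64*z^3 - 552*z^2 - 770*z - 294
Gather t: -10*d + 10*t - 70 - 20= -10*d + 10*t - 90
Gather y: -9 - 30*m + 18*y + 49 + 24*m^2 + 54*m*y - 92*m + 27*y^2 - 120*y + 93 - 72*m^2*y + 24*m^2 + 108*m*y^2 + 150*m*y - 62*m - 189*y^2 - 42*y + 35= 48*m^2 - 184*m + y^2*(108*m - 162) + y*(-72*m^2 + 204*m - 144) + 168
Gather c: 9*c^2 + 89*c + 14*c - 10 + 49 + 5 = 9*c^2 + 103*c + 44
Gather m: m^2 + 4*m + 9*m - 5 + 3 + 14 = m^2 + 13*m + 12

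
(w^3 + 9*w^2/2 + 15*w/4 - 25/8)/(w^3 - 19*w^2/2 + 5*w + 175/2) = (w^2 + 2*w - 5/4)/(w^2 - 12*w + 35)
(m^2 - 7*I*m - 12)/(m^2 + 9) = (m - 4*I)/(m + 3*I)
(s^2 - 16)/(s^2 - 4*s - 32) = (s - 4)/(s - 8)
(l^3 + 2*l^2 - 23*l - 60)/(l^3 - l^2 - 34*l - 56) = (l^2 - 2*l - 15)/(l^2 - 5*l - 14)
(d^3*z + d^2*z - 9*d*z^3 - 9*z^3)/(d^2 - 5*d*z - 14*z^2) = z*(-d^3 - d^2 + 9*d*z^2 + 9*z^2)/(-d^2 + 5*d*z + 14*z^2)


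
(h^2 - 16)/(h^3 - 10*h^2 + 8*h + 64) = (h + 4)/(h^2 - 6*h - 16)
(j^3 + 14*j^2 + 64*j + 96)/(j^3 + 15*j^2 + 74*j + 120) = (j + 4)/(j + 5)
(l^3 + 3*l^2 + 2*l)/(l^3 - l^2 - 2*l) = (l + 2)/(l - 2)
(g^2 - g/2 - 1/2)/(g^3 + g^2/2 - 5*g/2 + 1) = (2*g + 1)/(2*g^2 + 3*g - 2)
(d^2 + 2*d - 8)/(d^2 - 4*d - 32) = (d - 2)/(d - 8)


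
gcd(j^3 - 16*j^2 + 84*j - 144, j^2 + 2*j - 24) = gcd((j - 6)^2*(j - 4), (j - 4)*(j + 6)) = j - 4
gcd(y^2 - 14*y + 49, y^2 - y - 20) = 1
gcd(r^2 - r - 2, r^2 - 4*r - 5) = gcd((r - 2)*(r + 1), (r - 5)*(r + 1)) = r + 1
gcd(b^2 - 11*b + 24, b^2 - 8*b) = b - 8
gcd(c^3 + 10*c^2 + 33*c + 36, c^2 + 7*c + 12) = c^2 + 7*c + 12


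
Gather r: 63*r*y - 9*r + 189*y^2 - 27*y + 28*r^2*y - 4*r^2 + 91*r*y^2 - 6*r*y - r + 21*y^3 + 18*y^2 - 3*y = r^2*(28*y - 4) + r*(91*y^2 + 57*y - 10) + 21*y^3 + 207*y^2 - 30*y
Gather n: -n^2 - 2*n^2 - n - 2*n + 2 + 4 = -3*n^2 - 3*n + 6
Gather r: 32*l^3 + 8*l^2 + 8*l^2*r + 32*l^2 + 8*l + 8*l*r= 32*l^3 + 40*l^2 + 8*l + r*(8*l^2 + 8*l)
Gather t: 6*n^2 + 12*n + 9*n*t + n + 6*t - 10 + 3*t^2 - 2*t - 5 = 6*n^2 + 13*n + 3*t^2 + t*(9*n + 4) - 15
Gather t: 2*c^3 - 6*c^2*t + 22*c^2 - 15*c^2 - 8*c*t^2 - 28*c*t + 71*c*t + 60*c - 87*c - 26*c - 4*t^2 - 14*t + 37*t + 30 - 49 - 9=2*c^3 + 7*c^2 - 53*c + t^2*(-8*c - 4) + t*(-6*c^2 + 43*c + 23) - 28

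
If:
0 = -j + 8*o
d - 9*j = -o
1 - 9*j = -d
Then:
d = 71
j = 8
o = 1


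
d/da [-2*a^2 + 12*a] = 12 - 4*a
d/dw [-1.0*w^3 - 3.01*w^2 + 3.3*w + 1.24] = -3.0*w^2 - 6.02*w + 3.3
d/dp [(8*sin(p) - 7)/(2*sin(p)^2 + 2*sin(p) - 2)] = (-8*sin(p)^2 + 14*sin(p) - 1)*cos(p)/(2*(sin(p) - cos(p)^2)^2)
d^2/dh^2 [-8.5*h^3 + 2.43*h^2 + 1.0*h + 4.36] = 4.86 - 51.0*h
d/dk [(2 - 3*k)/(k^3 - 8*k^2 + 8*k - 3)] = (6*k^3 - 30*k^2 + 32*k - 7)/(k^6 - 16*k^5 + 80*k^4 - 134*k^3 + 112*k^2 - 48*k + 9)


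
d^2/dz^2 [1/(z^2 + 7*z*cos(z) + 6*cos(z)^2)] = ((z^2 + 7*z*cos(z) + 6*cos(z)^2)*(7*z*cos(z) - 24*sin(z)^2 + 14*sin(z) + 10) + 2*(7*z*sin(z) - 2*z + 6*sin(2*z) - 7*cos(z))^2)/((z + cos(z))^3*(z + 6*cos(z))^3)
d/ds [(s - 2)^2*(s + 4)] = 3*s^2 - 12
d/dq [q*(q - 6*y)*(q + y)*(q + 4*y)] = 4*q^3 - 3*q^2*y - 52*q*y^2 - 24*y^3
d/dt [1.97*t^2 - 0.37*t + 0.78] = 3.94*t - 0.37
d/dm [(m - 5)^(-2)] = -2/(m - 5)^3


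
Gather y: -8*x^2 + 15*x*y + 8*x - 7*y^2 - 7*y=-8*x^2 + 8*x - 7*y^2 + y*(15*x - 7)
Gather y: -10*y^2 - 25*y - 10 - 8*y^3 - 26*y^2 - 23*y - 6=-8*y^3 - 36*y^2 - 48*y - 16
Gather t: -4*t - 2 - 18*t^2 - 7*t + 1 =-18*t^2 - 11*t - 1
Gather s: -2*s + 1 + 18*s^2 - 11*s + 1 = 18*s^2 - 13*s + 2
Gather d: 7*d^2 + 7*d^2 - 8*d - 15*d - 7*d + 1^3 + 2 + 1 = 14*d^2 - 30*d + 4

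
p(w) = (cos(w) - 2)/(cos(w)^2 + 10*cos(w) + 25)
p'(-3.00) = 0.02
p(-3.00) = -0.19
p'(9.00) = -0.06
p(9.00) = -0.17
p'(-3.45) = -0.05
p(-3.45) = -0.18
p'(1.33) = -0.06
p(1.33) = -0.06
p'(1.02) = -0.04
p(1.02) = -0.05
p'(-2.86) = 0.04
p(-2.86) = -0.18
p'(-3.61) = -0.06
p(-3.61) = -0.17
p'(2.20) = -0.09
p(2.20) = -0.13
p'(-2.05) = 0.09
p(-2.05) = -0.12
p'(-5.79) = -0.02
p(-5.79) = -0.03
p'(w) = (2*sin(w)*cos(w) + 10*sin(w))*(cos(w) - 2)/(cos(w)^2 + 10*cos(w) + 25)^2 - sin(w)/(cos(w)^2 + 10*cos(w) + 25) = (cos(w) - 9)*sin(w)/(cos(w) + 5)^3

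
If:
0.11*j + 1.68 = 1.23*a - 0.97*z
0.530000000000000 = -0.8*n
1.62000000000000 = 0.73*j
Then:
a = 0.788617886178862*z + 1.5643167390578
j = 2.22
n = -0.66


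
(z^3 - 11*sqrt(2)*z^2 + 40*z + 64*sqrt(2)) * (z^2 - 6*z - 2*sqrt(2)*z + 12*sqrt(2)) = z^5 - 13*sqrt(2)*z^4 - 6*z^4 + 84*z^3 + 78*sqrt(2)*z^3 - 504*z^2 - 16*sqrt(2)*z^2 - 256*z + 96*sqrt(2)*z + 1536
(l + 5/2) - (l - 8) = 21/2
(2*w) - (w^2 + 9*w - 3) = -w^2 - 7*w + 3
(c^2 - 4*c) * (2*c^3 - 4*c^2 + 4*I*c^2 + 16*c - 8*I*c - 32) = 2*c^5 - 12*c^4 + 4*I*c^4 + 32*c^3 - 24*I*c^3 - 96*c^2 + 32*I*c^2 + 128*c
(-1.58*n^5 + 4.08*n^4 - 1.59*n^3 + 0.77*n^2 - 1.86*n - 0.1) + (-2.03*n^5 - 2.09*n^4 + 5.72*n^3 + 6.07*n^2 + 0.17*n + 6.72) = -3.61*n^5 + 1.99*n^4 + 4.13*n^3 + 6.84*n^2 - 1.69*n + 6.62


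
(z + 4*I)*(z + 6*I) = z^2 + 10*I*z - 24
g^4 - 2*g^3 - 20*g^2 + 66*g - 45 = (g - 3)^2*(g - 1)*(g + 5)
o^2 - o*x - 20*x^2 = (o - 5*x)*(o + 4*x)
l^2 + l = l*(l + 1)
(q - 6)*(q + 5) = q^2 - q - 30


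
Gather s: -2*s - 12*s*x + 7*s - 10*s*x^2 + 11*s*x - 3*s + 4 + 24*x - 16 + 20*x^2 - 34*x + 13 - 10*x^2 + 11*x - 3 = s*(-10*x^2 - x + 2) + 10*x^2 + x - 2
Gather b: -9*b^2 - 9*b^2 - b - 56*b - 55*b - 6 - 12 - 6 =-18*b^2 - 112*b - 24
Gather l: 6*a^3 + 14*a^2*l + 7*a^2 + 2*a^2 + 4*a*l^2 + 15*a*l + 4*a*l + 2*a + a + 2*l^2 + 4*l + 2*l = 6*a^3 + 9*a^2 + 3*a + l^2*(4*a + 2) + l*(14*a^2 + 19*a + 6)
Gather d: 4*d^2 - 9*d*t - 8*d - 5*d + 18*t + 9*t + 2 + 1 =4*d^2 + d*(-9*t - 13) + 27*t + 3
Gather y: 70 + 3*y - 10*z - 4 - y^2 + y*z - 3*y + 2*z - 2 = -y^2 + y*z - 8*z + 64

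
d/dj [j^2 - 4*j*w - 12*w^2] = 2*j - 4*w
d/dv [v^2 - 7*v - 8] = 2*v - 7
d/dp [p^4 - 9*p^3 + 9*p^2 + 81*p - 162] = 4*p^3 - 27*p^2 + 18*p + 81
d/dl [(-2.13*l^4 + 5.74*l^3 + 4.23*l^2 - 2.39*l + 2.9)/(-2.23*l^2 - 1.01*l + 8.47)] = (9.4998*l^5 - 6.3463*l^4 - 83.7592*l^3 + 136.2514*l^2 + 84.5902*l - 17.3143)/(4.9729*l^4 + 4.5046*l^3 - 36.7561*l^2 - 17.1094*l + 71.7409)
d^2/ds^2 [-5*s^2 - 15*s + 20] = -10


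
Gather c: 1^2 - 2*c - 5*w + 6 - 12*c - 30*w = -14*c - 35*w + 7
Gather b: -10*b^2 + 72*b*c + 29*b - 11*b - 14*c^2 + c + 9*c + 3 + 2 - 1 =-10*b^2 + b*(72*c + 18) - 14*c^2 + 10*c + 4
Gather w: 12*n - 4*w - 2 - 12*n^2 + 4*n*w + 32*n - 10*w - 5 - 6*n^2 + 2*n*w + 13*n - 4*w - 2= -18*n^2 + 57*n + w*(6*n - 18) - 9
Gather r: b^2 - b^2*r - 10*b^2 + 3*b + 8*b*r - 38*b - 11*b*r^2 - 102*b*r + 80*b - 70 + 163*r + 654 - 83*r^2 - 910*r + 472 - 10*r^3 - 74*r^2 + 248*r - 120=-9*b^2 + 45*b - 10*r^3 + r^2*(-11*b - 157) + r*(-b^2 - 94*b - 499) + 936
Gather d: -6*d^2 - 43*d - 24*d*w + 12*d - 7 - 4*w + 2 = -6*d^2 + d*(-24*w - 31) - 4*w - 5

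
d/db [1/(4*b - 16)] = -1/(4*(b - 4)^2)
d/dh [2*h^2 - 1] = 4*h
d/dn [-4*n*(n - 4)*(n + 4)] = 64 - 12*n^2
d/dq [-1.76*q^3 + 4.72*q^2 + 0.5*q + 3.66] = -5.28*q^2 + 9.44*q + 0.5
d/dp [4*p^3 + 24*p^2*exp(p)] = 12*p*(2*p*exp(p) + p + 4*exp(p))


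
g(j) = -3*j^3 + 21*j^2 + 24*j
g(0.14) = 3.76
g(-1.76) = 39.16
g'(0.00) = 24.00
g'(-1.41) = -53.11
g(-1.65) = 31.05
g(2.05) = 111.61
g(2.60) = 151.63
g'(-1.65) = -69.80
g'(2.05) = 72.28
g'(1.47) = 66.29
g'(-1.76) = -77.80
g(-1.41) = 16.32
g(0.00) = 0.00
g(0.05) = 1.25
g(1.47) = 71.13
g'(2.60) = 72.36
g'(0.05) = 26.08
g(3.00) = 180.00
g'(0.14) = 29.70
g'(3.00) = 69.00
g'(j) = -9*j^2 + 42*j + 24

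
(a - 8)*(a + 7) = a^2 - a - 56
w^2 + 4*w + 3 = (w + 1)*(w + 3)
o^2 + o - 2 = (o - 1)*(o + 2)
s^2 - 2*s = s*(s - 2)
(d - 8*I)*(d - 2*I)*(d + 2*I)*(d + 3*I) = d^4 - 5*I*d^3 + 28*d^2 - 20*I*d + 96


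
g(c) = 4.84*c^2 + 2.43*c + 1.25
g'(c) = 9.68*c + 2.43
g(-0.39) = 1.04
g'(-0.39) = -1.35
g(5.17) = 143.18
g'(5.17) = 52.48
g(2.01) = 25.69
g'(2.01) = 21.89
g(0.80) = 6.29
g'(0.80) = 10.17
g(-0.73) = 2.06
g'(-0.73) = -4.64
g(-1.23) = 5.58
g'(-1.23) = -9.48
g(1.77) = 20.71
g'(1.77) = 19.56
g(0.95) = 7.93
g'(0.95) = 11.63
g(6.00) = 190.07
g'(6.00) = 60.51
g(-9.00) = 371.42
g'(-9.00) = -84.69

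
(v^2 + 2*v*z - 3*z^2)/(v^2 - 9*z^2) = (-v + z)/(-v + 3*z)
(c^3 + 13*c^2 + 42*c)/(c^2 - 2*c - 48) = c*(c + 7)/(c - 8)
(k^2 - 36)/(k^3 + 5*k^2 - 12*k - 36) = (k - 6)/(k^2 - k - 6)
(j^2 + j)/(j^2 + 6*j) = (j + 1)/(j + 6)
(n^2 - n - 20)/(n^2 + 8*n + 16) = (n - 5)/(n + 4)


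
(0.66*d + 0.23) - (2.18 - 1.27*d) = 1.93*d - 1.95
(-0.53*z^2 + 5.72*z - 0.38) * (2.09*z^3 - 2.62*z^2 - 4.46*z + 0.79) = -1.1077*z^5 + 13.3434*z^4 - 13.4168*z^3 - 24.9343*z^2 + 6.2136*z - 0.3002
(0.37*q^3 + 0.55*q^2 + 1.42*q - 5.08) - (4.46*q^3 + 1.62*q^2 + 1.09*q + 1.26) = -4.09*q^3 - 1.07*q^2 + 0.33*q - 6.34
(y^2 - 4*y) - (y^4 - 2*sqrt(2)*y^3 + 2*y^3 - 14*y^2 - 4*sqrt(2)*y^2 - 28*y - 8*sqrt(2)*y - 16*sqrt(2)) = -y^4 - 2*y^3 + 2*sqrt(2)*y^3 + 4*sqrt(2)*y^2 + 15*y^2 + 8*sqrt(2)*y + 24*y + 16*sqrt(2)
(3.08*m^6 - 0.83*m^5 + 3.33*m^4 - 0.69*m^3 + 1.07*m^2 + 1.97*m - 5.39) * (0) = 0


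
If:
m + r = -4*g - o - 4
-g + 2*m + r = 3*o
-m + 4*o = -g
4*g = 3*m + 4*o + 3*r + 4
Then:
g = -1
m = -33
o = -8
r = 41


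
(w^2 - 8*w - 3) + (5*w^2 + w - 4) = 6*w^2 - 7*w - 7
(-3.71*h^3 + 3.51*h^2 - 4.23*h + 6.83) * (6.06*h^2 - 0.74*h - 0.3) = -22.4826*h^5 + 24.016*h^4 - 27.1182*h^3 + 43.467*h^2 - 3.7852*h - 2.049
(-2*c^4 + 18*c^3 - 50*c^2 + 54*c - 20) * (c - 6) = -2*c^5 + 30*c^4 - 158*c^3 + 354*c^2 - 344*c + 120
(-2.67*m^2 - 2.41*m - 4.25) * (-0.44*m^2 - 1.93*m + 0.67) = 1.1748*m^4 + 6.2135*m^3 + 4.7324*m^2 + 6.5878*m - 2.8475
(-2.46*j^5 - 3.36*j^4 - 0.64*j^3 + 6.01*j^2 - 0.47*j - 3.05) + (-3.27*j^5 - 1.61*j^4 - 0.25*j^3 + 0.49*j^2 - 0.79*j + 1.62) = -5.73*j^5 - 4.97*j^4 - 0.89*j^3 + 6.5*j^2 - 1.26*j - 1.43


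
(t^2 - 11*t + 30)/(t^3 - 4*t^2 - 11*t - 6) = (t - 5)/(t^2 + 2*t + 1)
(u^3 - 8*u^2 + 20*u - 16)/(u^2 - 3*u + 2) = (u^2 - 6*u + 8)/(u - 1)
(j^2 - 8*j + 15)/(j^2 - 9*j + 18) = (j - 5)/(j - 6)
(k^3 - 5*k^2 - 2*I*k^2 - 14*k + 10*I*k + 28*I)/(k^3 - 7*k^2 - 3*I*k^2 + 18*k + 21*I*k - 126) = (k^2 + 2*k*(1 - I) - 4*I)/(k^2 - 3*I*k + 18)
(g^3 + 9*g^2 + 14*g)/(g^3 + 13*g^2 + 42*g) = (g + 2)/(g + 6)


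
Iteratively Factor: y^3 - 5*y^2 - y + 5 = (y - 5)*(y^2 - 1) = (y - 5)*(y - 1)*(y + 1)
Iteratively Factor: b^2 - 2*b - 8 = (b - 4)*(b + 2)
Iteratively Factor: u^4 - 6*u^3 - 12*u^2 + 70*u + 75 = (u - 5)*(u^3 - u^2 - 17*u - 15) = (u - 5)*(u + 3)*(u^2 - 4*u - 5) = (u - 5)^2*(u + 3)*(u + 1)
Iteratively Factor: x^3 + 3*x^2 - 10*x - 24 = (x - 3)*(x^2 + 6*x + 8) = (x - 3)*(x + 2)*(x + 4)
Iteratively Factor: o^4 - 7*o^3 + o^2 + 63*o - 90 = (o + 3)*(o^3 - 10*o^2 + 31*o - 30) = (o - 5)*(o + 3)*(o^2 - 5*o + 6) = (o - 5)*(o - 2)*(o + 3)*(o - 3)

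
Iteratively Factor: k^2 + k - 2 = (k - 1)*(k + 2)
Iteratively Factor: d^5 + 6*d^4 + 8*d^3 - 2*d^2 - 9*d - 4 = (d + 1)*(d^4 + 5*d^3 + 3*d^2 - 5*d - 4) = (d + 1)^2*(d^3 + 4*d^2 - d - 4) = (d - 1)*(d + 1)^2*(d^2 + 5*d + 4) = (d - 1)*(d + 1)^3*(d + 4)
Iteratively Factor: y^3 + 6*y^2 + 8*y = (y)*(y^2 + 6*y + 8) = y*(y + 4)*(y + 2)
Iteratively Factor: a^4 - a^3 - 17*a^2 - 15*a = (a + 1)*(a^3 - 2*a^2 - 15*a) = (a - 5)*(a + 1)*(a^2 + 3*a) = a*(a - 5)*(a + 1)*(a + 3)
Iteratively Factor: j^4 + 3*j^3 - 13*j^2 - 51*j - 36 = (j + 3)*(j^3 - 13*j - 12) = (j + 1)*(j + 3)*(j^2 - j - 12) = (j - 4)*(j + 1)*(j + 3)*(j + 3)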